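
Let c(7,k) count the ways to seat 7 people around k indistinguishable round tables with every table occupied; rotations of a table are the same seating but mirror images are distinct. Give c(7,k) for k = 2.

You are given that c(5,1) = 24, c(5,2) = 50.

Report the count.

1764

[6] T[6,1]:5*24+0=120 · T[6,2]:5*50+24=274
[7] T[7,2]:6*274+120=1764
Read c(7,2) = 1764.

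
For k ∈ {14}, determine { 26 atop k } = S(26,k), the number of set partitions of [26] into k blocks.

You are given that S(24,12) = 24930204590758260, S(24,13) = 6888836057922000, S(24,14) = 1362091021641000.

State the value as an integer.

477898618396288260

i=25: T(25,13)=24930204590758260+13·6888836057922000=114485073343744260 | T(25,14)=6888836057922000+14·1362091021641000=25958110360896000
i=26: T(26,14)=114485073343744260+14·25958110360896000=477898618396288260
Read S(26,14) = 477898618396288260.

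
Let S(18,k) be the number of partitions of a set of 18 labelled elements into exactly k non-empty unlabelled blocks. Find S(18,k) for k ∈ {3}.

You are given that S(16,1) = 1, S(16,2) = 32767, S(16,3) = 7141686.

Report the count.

[17] T[17,2]:2*32767+1=65535 · T[17,3]:3*7141686+32767=21457825
[18] T[18,3]:3*21457825+65535=64439010
Read S(18,3) = 64439010.

64439010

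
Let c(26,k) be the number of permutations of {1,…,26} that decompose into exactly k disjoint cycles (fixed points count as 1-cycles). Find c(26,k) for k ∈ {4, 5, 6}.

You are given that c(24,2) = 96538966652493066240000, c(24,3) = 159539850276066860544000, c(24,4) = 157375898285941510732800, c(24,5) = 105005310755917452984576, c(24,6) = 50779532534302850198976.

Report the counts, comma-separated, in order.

[25] T[25,3]:24*159539850276066860544000+96538966652493066240000=3925495373278097719296000 · T[25,4]:24*157375898285941510732800+159539850276066860544000=3936561409138663118131200 · T[25,5]:24*105005310755917452984576+157375898285941510732800=2677503356427960382362624 · T[25,6]:24*50779532534302850198976+105005310755917452984576=1323714091579185857760000
[26] T[26,4]:25*3936561409138663118131200+3925495373278097719296000=102339530601744675672576000 · T[26,5]:25*2677503356427960382362624+3936561409138663118131200=70874145319837672677196800 · T[26,6]:25*1323714091579185857760000+2677503356427960382362624=35770355645907606826362624
Read c(26,4) = 102339530601744675672576000, c(26,5) = 70874145319837672677196800, c(26,6) = 35770355645907606826362624.

102339530601744675672576000, 70874145319837672677196800, 35770355645907606826362624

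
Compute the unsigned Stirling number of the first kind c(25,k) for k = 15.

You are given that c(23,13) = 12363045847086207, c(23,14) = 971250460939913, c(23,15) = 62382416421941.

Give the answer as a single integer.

[24] T[24,14]:23*971250460939913+12363045847086207=34701806448704206 · T[24,15]:23*62382416421941+971250460939913=2406046038644556
[25] T[25,15]:24*2406046038644556+34701806448704206=92446911376173550
Read c(25,15) = 92446911376173550.

92446911376173550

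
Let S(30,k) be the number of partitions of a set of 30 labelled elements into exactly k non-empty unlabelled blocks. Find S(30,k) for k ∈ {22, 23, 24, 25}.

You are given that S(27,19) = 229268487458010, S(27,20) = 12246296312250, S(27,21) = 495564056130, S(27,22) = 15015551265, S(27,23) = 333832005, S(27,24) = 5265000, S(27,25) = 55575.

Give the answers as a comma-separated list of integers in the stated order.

1848018090851790, 71823880393200, 2157580085700, 49402080000

i=28: T(28,20)=229268487458010+20·12246296312250=474194413703010 | T(28,21)=12246296312250+21·495564056130=22653141490980 | T(28,22)=495564056130+22·15015551265=825906183960 | T(28,23)=15015551265+23·333832005=22693687380 | T(28,24)=333832005+24·5265000=460192005 | T(28,25)=5265000+25·55575=6654375
i=29: T(29,21)=474194413703010+21·22653141490980=949910385013590 | T(29,22)=22653141490980+22·825906183960=40823077538100 | T(29,23)=825906183960+23·22693687380=1347860993700 | T(29,24)=22693687380+24·460192005=33738295500 | T(29,25)=460192005+25·6654375=626551380
i=30: T(30,22)=949910385013590+22·40823077538100=1848018090851790 | T(30,23)=40823077538100+23·1347860993700=71823880393200 | T(30,24)=1347860993700+24·33738295500=2157580085700 | T(30,25)=33738295500+25·626551380=49402080000
Read S(30,22) = 1848018090851790, S(30,23) = 71823880393200, S(30,24) = 2157580085700, S(30,25) = 49402080000.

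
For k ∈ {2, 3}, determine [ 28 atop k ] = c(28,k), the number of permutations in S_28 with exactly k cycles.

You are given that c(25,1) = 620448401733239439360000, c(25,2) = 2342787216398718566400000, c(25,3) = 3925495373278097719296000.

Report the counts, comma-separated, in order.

r26: T_26,1=25×620448401733239439360000+0=15511210043330985984000000; T_26,2=25×2342787216398718566400000+620448401733239439360000=59190128811701203599360000; T_26,3=25×3925495373278097719296000+2342787216398718566400000=100480171548351161548800000
r27: T_27,1=26×15511210043330985984000000+0=403291461126605635584000000; T_27,2=26×59190128811701203599360000+15511210043330985984000000=1554454559147562279567360000; T_27,3=26×100480171548351161548800000+59190128811701203599360000=2671674589068831403868160000
r28: T_28,2=27×1554454559147562279567360000+403291461126605635584000000=42373564558110787183902720000; T_28,3=27×2671674589068831403868160000+1554454559147562279567360000=73689668464006010184007680000
Read c(28,2) = 42373564558110787183902720000, c(28,3) = 73689668464006010184007680000.

42373564558110787183902720000, 73689668464006010184007680000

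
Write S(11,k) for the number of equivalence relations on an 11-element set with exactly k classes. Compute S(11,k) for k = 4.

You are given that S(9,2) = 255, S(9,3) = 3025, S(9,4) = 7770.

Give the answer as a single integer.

145750

@10  (10,3):3025·3+255→9330, (10,4):7770·4+3025→34105
@11  (11,4):34105·4+9330→145750
Read S(11,4) = 145750.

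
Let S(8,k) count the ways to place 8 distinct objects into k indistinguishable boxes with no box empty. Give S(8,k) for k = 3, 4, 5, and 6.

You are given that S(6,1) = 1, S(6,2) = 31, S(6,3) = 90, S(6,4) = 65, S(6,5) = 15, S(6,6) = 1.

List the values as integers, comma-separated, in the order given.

966, 1701, 1050, 266

[7] T[7,2]:2*31+1=63 · T[7,3]:3*90+31=301 · T[7,4]:4*65+90=350 · T[7,5]:5*15+65=140 · T[7,6]:6*1+15=21
[8] T[8,3]:3*301+63=966 · T[8,4]:4*350+301=1701 · T[8,5]:5*140+350=1050 · T[8,6]:6*21+140=266
Read S(8,3) = 966, S(8,4) = 1701, S(8,5) = 1050, S(8,6) = 266.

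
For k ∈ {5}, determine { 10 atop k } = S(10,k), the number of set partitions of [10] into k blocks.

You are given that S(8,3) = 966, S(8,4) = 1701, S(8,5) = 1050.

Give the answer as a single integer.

42525

row 9: T[9][4]=4·1701+966=7770  T[9][5]=5·1050+1701=6951
row 10: T[10][5]=5·6951+7770=42525
Read S(10,5) = 42525.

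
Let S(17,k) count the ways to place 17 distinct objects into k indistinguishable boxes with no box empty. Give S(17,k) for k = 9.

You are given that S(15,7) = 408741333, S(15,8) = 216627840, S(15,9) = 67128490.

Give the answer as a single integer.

[16] T[16,8]:8*216627840+408741333=2141764053 · T[16,9]:9*67128490+216627840=820784250
[17] T[17,9]:9*820784250+2141764053=9528822303
Read S(17,9) = 9528822303.

9528822303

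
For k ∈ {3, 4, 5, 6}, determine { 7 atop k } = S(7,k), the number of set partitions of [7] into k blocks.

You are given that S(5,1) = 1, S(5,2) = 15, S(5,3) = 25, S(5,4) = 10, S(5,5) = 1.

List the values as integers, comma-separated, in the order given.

301, 350, 140, 21

@6  (6,2):15·2+1→31, (6,3):25·3+15→90, (6,4):10·4+25→65, (6,5):1·5+10→15, (6,6):0·6+1→1
@7  (7,3):90·3+31→301, (7,4):65·4+90→350, (7,5):15·5+65→140, (7,6):1·6+15→21
Read S(7,3) = 301, S(7,4) = 350, S(7,5) = 140, S(7,6) = 21.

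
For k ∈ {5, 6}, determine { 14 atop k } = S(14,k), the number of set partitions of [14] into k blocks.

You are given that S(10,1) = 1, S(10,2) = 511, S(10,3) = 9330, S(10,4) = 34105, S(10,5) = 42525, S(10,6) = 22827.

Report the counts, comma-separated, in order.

r11: T_11,2=2×511+1=1023; T_11,3=3×9330+511=28501; T_11,4=4×34105+9330=145750; T_11,5=5×42525+34105=246730; T_11,6=6×22827+42525=179487
r12: T_12,3=3×28501+1023=86526; T_12,4=4×145750+28501=611501; T_12,5=5×246730+145750=1379400; T_12,6=6×179487+246730=1323652
r13: T_13,4=4×611501+86526=2532530; T_13,5=5×1379400+611501=7508501; T_13,6=6×1323652+1379400=9321312
r14: T_14,5=5×7508501+2532530=40075035; T_14,6=6×9321312+7508501=63436373
Read S(14,5) = 40075035, S(14,6) = 63436373.

40075035, 63436373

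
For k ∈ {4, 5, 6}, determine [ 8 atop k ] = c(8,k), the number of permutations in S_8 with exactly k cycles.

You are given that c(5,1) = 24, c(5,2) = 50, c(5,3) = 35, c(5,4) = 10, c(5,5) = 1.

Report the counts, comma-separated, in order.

6769, 1960, 322

row 6: T[6][2]=5·50+24=274  T[6][3]=5·35+50=225  T[6][4]=5·10+35=85  T[6][5]=5·1+10=15  T[6][6]=5·0+1=1
row 7: T[7][3]=6·225+274=1624  T[7][4]=6·85+225=735  T[7][5]=6·15+85=175  T[7][6]=6·1+15=21
row 8: T[8][4]=7·735+1624=6769  T[8][5]=7·175+735=1960  T[8][6]=7·21+175=322
Read c(8,4) = 6769, c(8,5) = 1960, c(8,6) = 322.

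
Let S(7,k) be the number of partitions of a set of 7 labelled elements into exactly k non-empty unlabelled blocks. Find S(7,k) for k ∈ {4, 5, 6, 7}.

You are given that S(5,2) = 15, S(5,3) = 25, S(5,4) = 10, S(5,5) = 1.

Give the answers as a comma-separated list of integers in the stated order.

350, 140, 21, 1

@6  (6,3):25·3+15→90, (6,4):10·4+25→65, (6,5):1·5+10→15, (6,6):0·6+1→1
@7  (7,4):65·4+90→350, (7,5):15·5+65→140, (7,6):1·6+15→21, (7,7):0·7+1→1
Read S(7,4) = 350, S(7,5) = 140, S(7,6) = 21, S(7,7) = 1.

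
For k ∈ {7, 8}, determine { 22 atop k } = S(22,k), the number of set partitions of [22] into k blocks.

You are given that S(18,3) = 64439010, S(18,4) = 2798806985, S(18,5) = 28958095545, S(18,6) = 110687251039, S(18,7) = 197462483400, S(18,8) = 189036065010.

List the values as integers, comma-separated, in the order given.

@19  (19,4):2798806985·4+64439010→11259666950, (19,5):28958095545·5+2798806985→147589284710, (19,6):110687251039·6+28958095545→693081601779, (19,7):197462483400·7+110687251039→1492924634839, (19,8):189036065010·8+197462483400→1709751003480
@20  (20,5):147589284710·5+11259666950→749206090500, (20,6):693081601779·6+147589284710→4306078895384, (20,7):1492924634839·7+693081601779→11143554045652, (20,8):1709751003480·8+1492924634839→15170932662679
@21  (21,6):4306078895384·6+749206090500→26585679462804, (21,7):11143554045652·7+4306078895384→82310957214948, (21,8):15170932662679·8+11143554045652→132511015347084
@22  (22,7):82310957214948·7+26585679462804→602762379967440, (22,8):132511015347084·8+82310957214948→1142399079991620
Read S(22,7) = 602762379967440, S(22,8) = 1142399079991620.

602762379967440, 1142399079991620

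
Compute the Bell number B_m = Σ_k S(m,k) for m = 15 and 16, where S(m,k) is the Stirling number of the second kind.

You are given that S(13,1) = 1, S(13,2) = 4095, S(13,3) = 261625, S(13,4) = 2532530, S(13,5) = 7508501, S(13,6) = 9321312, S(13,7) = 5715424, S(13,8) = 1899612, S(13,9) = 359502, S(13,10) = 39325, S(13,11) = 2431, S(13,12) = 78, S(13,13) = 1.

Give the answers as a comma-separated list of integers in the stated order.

1382958545, 10480142147

@14  (14,1):1·1+0→1, (14,2):4095·2+1→8191, (14,3):261625·3+4095→788970, (14,4):2532530·4+261625→10391745, (14,5):7508501·5+2532530→40075035, (14,6):9321312·6+7508501→63436373, (14,7):5715424·7+9321312→49329280, (14,8):1899612·8+5715424→20912320, (14,9):359502·9+1899612→5135130, (14,10):39325·10+359502→752752, (14,11):2431·11+39325→66066, (14,12):78·12+2431→3367, (14,13):1·13+78→91, (14,14):0·14+1→1
@15  (15,1):1·1+0→1, (15,2):8191·2+1→16383, (15,3):788970·3+8191→2375101, (15,4):10391745·4+788970→42355950, (15,5):40075035·5+10391745→210766920, (15,6):63436373·6+40075035→420693273, (15,7):49329280·7+63436373→408741333, (15,8):20912320·8+49329280→216627840, (15,9):5135130·9+20912320→67128490, (15,10):752752·10+5135130→12662650, (15,11):66066·11+752752→1479478, (15,12):3367·12+66066→106470, (15,13):91·13+3367→4550, (15,14):1·14+91→105, (15,15):0·15+1→1
@16  (16,1):1·1+0→1, (16,2):16383·2+1→32767, (16,3):2375101·3+16383→7141686, (16,4):42355950·4+2375101→171798901, (16,5):210766920·5+42355950→1096190550, (16,6):420693273·6+210766920→2734926558, (16,7):408741333·7+420693273→3281882604, (16,8):216627840·8+408741333→2141764053, (16,9):67128490·9+216627840→820784250, (16,10):12662650·10+67128490→193754990, (16,11):1479478·11+12662650→28936908, (16,12):106470·12+1479478→2757118, (16,13):4550·13+106470→165620, (16,14):105·14+4550→6020, (16,15):1·15+105→120, (16,16):0·16+1→1
B_15 = ΣS(15,k) = 1+16383+2375101+42355950+210766920+420693273+408741333+216627840+67128490+12662650+1479478+106470+4550+105+1 = 1382958545
B_16 = ΣS(16,k) = 1+32767+7141686+171798901+1096190550+2734926558+3281882604+2141764053+820784250+193754990+28936908+2757118+165620+6020+120+1 = 10480142147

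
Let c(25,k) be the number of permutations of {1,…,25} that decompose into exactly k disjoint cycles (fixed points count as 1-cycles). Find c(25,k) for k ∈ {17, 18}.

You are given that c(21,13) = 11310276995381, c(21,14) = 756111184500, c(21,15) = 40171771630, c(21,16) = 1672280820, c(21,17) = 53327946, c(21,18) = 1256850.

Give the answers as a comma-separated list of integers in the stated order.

290886679867135, 12191224980000

i=22: T(22,14)=11310276995381+21·756111184500=27188611869881 | T(22,15)=756111184500+21·40171771630=1599718388730 | T(22,16)=40171771630+21·1672280820=75289668850 | T(22,17)=1672280820+21·53327946=2792167686 | T(22,18)=53327946+21·1256850=79721796
i=23: T(23,15)=27188611869881+22·1599718388730=62382416421941 | T(23,16)=1599718388730+22·75289668850=3256091103430 | T(23,17)=75289668850+22·2792167686=136717357942 | T(23,18)=2792167686+22·79721796=4546047198
i=24: T(24,16)=62382416421941+23·3256091103430=137272511800831 | T(24,17)=3256091103430+23·136717357942=6400590336096 | T(24,18)=136717357942+23·4546047198=241276443496
i=25: T(25,17)=137272511800831+24·6400590336096=290886679867135 | T(25,18)=6400590336096+24·241276443496=12191224980000
Read c(25,17) = 290886679867135, c(25,18) = 12191224980000.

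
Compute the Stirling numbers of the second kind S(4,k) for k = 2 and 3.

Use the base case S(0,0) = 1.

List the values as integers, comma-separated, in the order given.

i=1: T(1,1)=1+1·0=1
i=2: T(2,1)=0+1·1=1 | T(2,2)=1+2·0=1
i=3: T(3,1)=0+1·1=1 | T(3,2)=1+2·1=3 | T(3,3)=1+3·0=1
i=4: T(4,2)=1+2·3=7 | T(4,3)=3+3·1=6
Read S(4,2) = 7, S(4,3) = 6.

7, 6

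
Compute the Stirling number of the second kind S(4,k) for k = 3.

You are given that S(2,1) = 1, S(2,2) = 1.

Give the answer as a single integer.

row 3: T[3][2]=2·1+1=3  T[3][3]=3·0+1=1
row 4: T[4][3]=3·1+3=6
Read S(4,3) = 6.

6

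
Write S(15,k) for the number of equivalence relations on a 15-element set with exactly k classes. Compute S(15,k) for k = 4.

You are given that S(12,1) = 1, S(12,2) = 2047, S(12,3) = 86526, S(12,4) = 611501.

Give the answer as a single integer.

42355950

row 13: T[13][2]=2·2047+1=4095  T[13][3]=3·86526+2047=261625  T[13][4]=4·611501+86526=2532530
row 14: T[14][3]=3·261625+4095=788970  T[14][4]=4·2532530+261625=10391745
row 15: T[15][4]=4·10391745+788970=42355950
Read S(15,4) = 42355950.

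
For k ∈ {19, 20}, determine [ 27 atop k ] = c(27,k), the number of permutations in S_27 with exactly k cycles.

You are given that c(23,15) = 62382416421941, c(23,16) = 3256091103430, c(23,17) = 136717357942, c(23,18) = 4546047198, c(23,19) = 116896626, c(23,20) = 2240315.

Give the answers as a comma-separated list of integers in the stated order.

i=24: T(24,16)=62382416421941+23·3256091103430=137272511800831 | T(24,17)=3256091103430+23·136717357942=6400590336096 | T(24,18)=136717357942+23·4546047198=241276443496 | T(24,19)=4546047198+23·116896626=7234669596 | T(24,20)=116896626+23·2240315=168423871
i=25: T(25,17)=137272511800831+24·6400590336096=290886679867135 | T(25,18)=6400590336096+24·241276443496=12191224980000 | T(25,19)=241276443496+24·7234669596=414908513800 | T(25,20)=7234669596+24·168423871=11276842500
i=26: T(26,18)=290886679867135+25·12191224980000=595667304367135 | T(26,19)=12191224980000+25·414908513800=22563937825000 | T(26,20)=414908513800+25·11276842500=696829576300
i=27: T(27,19)=595667304367135+26·22563937825000=1182329687817135 | T(27,20)=22563937825000+26·696829576300=40681506808800
Read c(27,19) = 1182329687817135, c(27,20) = 40681506808800.

1182329687817135, 40681506808800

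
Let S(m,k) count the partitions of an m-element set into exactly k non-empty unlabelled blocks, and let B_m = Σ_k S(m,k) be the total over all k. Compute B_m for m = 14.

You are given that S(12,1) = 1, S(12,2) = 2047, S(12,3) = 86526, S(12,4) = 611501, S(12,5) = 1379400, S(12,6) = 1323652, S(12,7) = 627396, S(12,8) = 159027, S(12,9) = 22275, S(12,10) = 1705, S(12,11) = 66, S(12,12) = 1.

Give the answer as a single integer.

190899322

row 13: T[13][1]=1·1+0=1  T[13][2]=2·2047+1=4095  T[13][3]=3·86526+2047=261625  T[13][4]=4·611501+86526=2532530  T[13][5]=5·1379400+611501=7508501  T[13][6]=6·1323652+1379400=9321312  T[13][7]=7·627396+1323652=5715424  T[13][8]=8·159027+627396=1899612  T[13][9]=9·22275+159027=359502  T[13][10]=10·1705+22275=39325  T[13][11]=11·66+1705=2431  T[13][12]=12·1+66=78  T[13][13]=13·0+1=1
row 14: T[14][1]=1·1+0=1  T[14][2]=2·4095+1=8191  T[14][3]=3·261625+4095=788970  T[14][4]=4·2532530+261625=10391745  T[14][5]=5·7508501+2532530=40075035  T[14][6]=6·9321312+7508501=63436373  T[14][7]=7·5715424+9321312=49329280  T[14][8]=8·1899612+5715424=20912320  T[14][9]=9·359502+1899612=5135130  T[14][10]=10·39325+359502=752752  T[14][11]=11·2431+39325=66066  T[14][12]=12·78+2431=3367  T[14][13]=13·1+78=91  T[14][14]=14·0+1=1
B_14 = ΣS(14,k) = 1+8191+788970+10391745+40075035+63436373+49329280+20912320+5135130+752752+66066+3367+91+1 = 190899322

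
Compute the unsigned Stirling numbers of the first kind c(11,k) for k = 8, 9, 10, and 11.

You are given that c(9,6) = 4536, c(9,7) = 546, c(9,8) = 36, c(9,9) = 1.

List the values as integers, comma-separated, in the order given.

row 10: T[10][7]=9·546+4536=9450  T[10][8]=9·36+546=870  T[10][9]=9·1+36=45  T[10][10]=9·0+1=1
row 11: T[11][8]=10·870+9450=18150  T[11][9]=10·45+870=1320  T[11][10]=10·1+45=55  T[11][11]=10·0+1=1
Read c(11,8) = 18150, c(11,9) = 1320, c(11,10) = 55, c(11,11) = 1.

18150, 1320, 55, 1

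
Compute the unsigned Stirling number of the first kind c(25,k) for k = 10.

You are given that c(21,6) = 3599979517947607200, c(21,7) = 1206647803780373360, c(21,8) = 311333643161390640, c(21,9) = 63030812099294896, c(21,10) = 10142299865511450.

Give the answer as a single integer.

6508376179668146850000

row 22: T[22][7]=21·1206647803780373360+3599979517947607200=28939583397335447760  T[22][8]=21·311333643161390640+1206647803780373360=7744654310169576800  T[22][9]=21·63030812099294896+311333643161390640=1634980697246583456  T[22][10]=21·10142299865511450+63030812099294896=276019109275035346
row 23: T[23][8]=22·7744654310169576800+28939583397335447760=199321978221066137360  T[23][9]=22·1634980697246583456+7744654310169576800=43714229649594412832  T[23][10]=22·276019109275035346+1634980697246583456=7707401101297361068
row 24: T[24][9]=23·43714229649594412832+199321978221066137360=1204749260161737632496  T[24][10]=23·7707401101297361068+43714229649594412832=220984454979433717396
row 25: T[25][10]=24·220984454979433717396+1204749260161737632496=6508376179668146850000
Read c(25,10) = 6508376179668146850000.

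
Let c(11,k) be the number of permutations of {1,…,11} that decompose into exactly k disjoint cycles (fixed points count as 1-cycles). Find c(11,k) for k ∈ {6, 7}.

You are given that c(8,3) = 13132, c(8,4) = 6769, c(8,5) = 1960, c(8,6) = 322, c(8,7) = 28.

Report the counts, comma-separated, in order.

902055, 157773

r9: T_9,4=8×6769+13132=67284; T_9,5=8×1960+6769=22449; T_9,6=8×322+1960=4536; T_9,7=8×28+322=546
r10: T_10,5=9×22449+67284=269325; T_10,6=9×4536+22449=63273; T_10,7=9×546+4536=9450
r11: T_11,6=10×63273+269325=902055; T_11,7=10×9450+63273=157773
Read c(11,6) = 902055, c(11,7) = 157773.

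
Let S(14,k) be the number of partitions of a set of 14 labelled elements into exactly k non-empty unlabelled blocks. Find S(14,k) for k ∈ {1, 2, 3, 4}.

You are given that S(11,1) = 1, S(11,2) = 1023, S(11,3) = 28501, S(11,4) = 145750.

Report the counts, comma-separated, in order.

row 12: T[12][1]=1·1+0=1  T[12][2]=2·1023+1=2047  T[12][3]=3·28501+1023=86526  T[12][4]=4·145750+28501=611501
row 13: T[13][1]=1·1+0=1  T[13][2]=2·2047+1=4095  T[13][3]=3·86526+2047=261625  T[13][4]=4·611501+86526=2532530
row 14: T[14][1]=1·1+0=1  T[14][2]=2·4095+1=8191  T[14][3]=3·261625+4095=788970  T[14][4]=4·2532530+261625=10391745
Read S(14,1) = 1, S(14,2) = 8191, S(14,3) = 788970, S(14,4) = 10391745.

1, 8191, 788970, 10391745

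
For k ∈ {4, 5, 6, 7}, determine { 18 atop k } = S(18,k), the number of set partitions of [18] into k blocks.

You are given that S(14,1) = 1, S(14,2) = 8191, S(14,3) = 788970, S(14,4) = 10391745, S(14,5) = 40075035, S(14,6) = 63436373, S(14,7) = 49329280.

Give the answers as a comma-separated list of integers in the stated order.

[15] T[15,1]:1*1+0=1 · T[15,2]:2*8191+1=16383 · T[15,3]:3*788970+8191=2375101 · T[15,4]:4*10391745+788970=42355950 · T[15,5]:5*40075035+10391745=210766920 · T[15,6]:6*63436373+40075035=420693273 · T[15,7]:7*49329280+63436373=408741333
[16] T[16,2]:2*16383+1=32767 · T[16,3]:3*2375101+16383=7141686 · T[16,4]:4*42355950+2375101=171798901 · T[16,5]:5*210766920+42355950=1096190550 · T[16,6]:6*420693273+210766920=2734926558 · T[16,7]:7*408741333+420693273=3281882604
[17] T[17,3]:3*7141686+32767=21457825 · T[17,4]:4*171798901+7141686=694337290 · T[17,5]:5*1096190550+171798901=5652751651 · T[17,6]:6*2734926558+1096190550=17505749898 · T[17,7]:7*3281882604+2734926558=25708104786
[18] T[18,4]:4*694337290+21457825=2798806985 · T[18,5]:5*5652751651+694337290=28958095545 · T[18,6]:6*17505749898+5652751651=110687251039 · T[18,7]:7*25708104786+17505749898=197462483400
Read S(18,4) = 2798806985, S(18,5) = 28958095545, S(18,6) = 110687251039, S(18,7) = 197462483400.

2798806985, 28958095545, 110687251039, 197462483400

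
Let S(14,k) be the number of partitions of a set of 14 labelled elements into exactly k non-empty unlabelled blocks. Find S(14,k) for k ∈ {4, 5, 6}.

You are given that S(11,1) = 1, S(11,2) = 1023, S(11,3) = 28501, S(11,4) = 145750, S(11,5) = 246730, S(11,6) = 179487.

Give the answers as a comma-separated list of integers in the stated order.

10391745, 40075035, 63436373

i=12: T(12,2)=1+2·1023=2047 | T(12,3)=1023+3·28501=86526 | T(12,4)=28501+4·145750=611501 | T(12,5)=145750+5·246730=1379400 | T(12,6)=246730+6·179487=1323652
i=13: T(13,3)=2047+3·86526=261625 | T(13,4)=86526+4·611501=2532530 | T(13,5)=611501+5·1379400=7508501 | T(13,6)=1379400+6·1323652=9321312
i=14: T(14,4)=261625+4·2532530=10391745 | T(14,5)=2532530+5·7508501=40075035 | T(14,6)=7508501+6·9321312=63436373
Read S(14,4) = 10391745, S(14,5) = 40075035, S(14,6) = 63436373.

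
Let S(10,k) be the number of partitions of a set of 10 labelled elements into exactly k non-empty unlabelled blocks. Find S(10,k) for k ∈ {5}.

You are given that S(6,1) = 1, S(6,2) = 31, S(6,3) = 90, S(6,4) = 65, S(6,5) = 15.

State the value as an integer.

42525

@7  (7,2):31·2+1→63, (7,3):90·3+31→301, (7,4):65·4+90→350, (7,5):15·5+65→140
@8  (8,3):301·3+63→966, (8,4):350·4+301→1701, (8,5):140·5+350→1050
@9  (9,4):1701·4+966→7770, (9,5):1050·5+1701→6951
@10  (10,5):6951·5+7770→42525
Read S(10,5) = 42525.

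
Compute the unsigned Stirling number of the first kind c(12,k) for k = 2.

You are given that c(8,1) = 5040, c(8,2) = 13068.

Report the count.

[9] T[9,1]:8*5040+0=40320 · T[9,2]:8*13068+5040=109584
[10] T[10,1]:9*40320+0=362880 · T[10,2]:9*109584+40320=1026576
[11] T[11,1]:10*362880+0=3628800 · T[11,2]:10*1026576+362880=10628640
[12] T[12,2]:11*10628640+3628800=120543840
Read c(12,2) = 120543840.

120543840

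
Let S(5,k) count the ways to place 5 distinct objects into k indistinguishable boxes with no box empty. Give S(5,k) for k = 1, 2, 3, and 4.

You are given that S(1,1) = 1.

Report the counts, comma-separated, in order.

i=2: T(2,1)=0+1·1=1 | T(2,2)=1+2·0=1
i=3: T(3,1)=0+1·1=1 | T(3,2)=1+2·1=3 | T(3,3)=1+3·0=1
i=4: T(4,1)=0+1·1=1 | T(4,2)=1+2·3=7 | T(4,3)=3+3·1=6 | T(4,4)=1+4·0=1
i=5: T(5,1)=0+1·1=1 | T(5,2)=1+2·7=15 | T(5,3)=7+3·6=25 | T(5,4)=6+4·1=10
Read S(5,1) = 1, S(5,2) = 15, S(5,3) = 25, S(5,4) = 10.

1, 15, 25, 10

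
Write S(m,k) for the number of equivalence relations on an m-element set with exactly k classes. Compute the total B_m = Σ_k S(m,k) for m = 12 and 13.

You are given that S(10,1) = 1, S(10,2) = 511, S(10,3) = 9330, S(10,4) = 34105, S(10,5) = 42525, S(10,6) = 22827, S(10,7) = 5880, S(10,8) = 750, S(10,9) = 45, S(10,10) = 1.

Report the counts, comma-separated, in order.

4213597, 27644437

[11] T[11,1]:1*1+0=1 · T[11,2]:2*511+1=1023 · T[11,3]:3*9330+511=28501 · T[11,4]:4*34105+9330=145750 · T[11,5]:5*42525+34105=246730 · T[11,6]:6*22827+42525=179487 · T[11,7]:7*5880+22827=63987 · T[11,8]:8*750+5880=11880 · T[11,9]:9*45+750=1155 · T[11,10]:10*1+45=55 · T[11,11]:11*0+1=1
[12] T[12,1]:1*1+0=1 · T[12,2]:2*1023+1=2047 · T[12,3]:3*28501+1023=86526 · T[12,4]:4*145750+28501=611501 · T[12,5]:5*246730+145750=1379400 · T[12,6]:6*179487+246730=1323652 · T[12,7]:7*63987+179487=627396 · T[12,8]:8*11880+63987=159027 · T[12,9]:9*1155+11880=22275 · T[12,10]:10*55+1155=1705 · T[12,11]:11*1+55=66 · T[12,12]:12*0+1=1
[13] T[13,1]:1*1+0=1 · T[13,2]:2*2047+1=4095 · T[13,3]:3*86526+2047=261625 · T[13,4]:4*611501+86526=2532530 · T[13,5]:5*1379400+611501=7508501 · T[13,6]:6*1323652+1379400=9321312 · T[13,7]:7*627396+1323652=5715424 · T[13,8]:8*159027+627396=1899612 · T[13,9]:9*22275+159027=359502 · T[13,10]:10*1705+22275=39325 · T[13,11]:11*66+1705=2431 · T[13,12]:12*1+66=78 · T[13,13]:13*0+1=1
B_12 = ΣS(12,k) = 1+2047+86526+611501+1379400+1323652+627396+159027+22275+1705+66+1 = 4213597
B_13 = ΣS(13,k) = 1+4095+261625+2532530+7508501+9321312+5715424+1899612+359502+39325+2431+78+1 = 27644437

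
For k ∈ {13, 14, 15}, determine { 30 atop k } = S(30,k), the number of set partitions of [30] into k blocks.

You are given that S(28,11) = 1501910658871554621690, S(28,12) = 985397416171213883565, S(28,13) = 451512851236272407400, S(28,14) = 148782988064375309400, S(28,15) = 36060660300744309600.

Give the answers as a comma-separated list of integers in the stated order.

102442517922081938561415, 42337710060168129525765, 12879868072770626040000

@29  (29,12):985397416171213883565·12+1501910658871554621690→13326679652926121224470, (29,13):451512851236272407400·13+985397416171213883565→6855064482242755179765, (29,14):148782988064375309400·14+451512851236272407400→2534474684137526739000, (29,15):36060660300744309600·15+148782988064375309400→689692892575539953400
@30  (30,13):6855064482242755179765·13+13326679652926121224470→102442517922081938561415, (30,14):2534474684137526739000·14+6855064482242755179765→42337710060168129525765, (30,15):689692892575539953400·15+2534474684137526739000→12879868072770626040000
Read S(30,13) = 102442517922081938561415, S(30,14) = 42337710060168129525765, S(30,15) = 12879868072770626040000.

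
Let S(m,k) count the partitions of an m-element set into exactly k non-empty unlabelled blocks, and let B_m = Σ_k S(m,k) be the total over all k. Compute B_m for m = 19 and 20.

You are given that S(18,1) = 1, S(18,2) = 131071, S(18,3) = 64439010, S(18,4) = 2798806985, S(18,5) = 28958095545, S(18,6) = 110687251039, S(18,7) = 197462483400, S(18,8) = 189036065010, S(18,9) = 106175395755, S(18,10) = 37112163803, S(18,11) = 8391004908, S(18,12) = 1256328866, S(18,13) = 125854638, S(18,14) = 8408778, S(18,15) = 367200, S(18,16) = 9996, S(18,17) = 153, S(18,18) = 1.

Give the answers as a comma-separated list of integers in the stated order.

i=19: T(19,1)=0+1·1=1 | T(19,2)=1+2·131071=262143 | T(19,3)=131071+3·64439010=193448101 | T(19,4)=64439010+4·2798806985=11259666950 | T(19,5)=2798806985+5·28958095545=147589284710 | T(19,6)=28958095545+6·110687251039=693081601779 | T(19,7)=110687251039+7·197462483400=1492924634839 | T(19,8)=197462483400+8·189036065010=1709751003480 | T(19,9)=189036065010+9·106175395755=1144614626805 | T(19,10)=106175395755+10·37112163803=477297033785 | T(19,11)=37112163803+11·8391004908=129413217791 | T(19,12)=8391004908+12·1256328866=23466951300 | T(19,13)=1256328866+13·125854638=2892439160 | T(19,14)=125854638+14·8408778=243577530 | T(19,15)=8408778+15·367200=13916778 | T(19,16)=367200+16·9996=527136 | T(19,17)=9996+17·153=12597 | T(19,18)=153+18·1=171 | T(19,19)=1+19·0=1
i=20: T(20,1)=0+1·1=1 | T(20,2)=1+2·262143=524287 | T(20,3)=262143+3·193448101=580606446 | T(20,4)=193448101+4·11259666950=45232115901 | T(20,5)=11259666950+5·147589284710=749206090500 | T(20,6)=147589284710+6·693081601779=4306078895384 | T(20,7)=693081601779+7·1492924634839=11143554045652 | T(20,8)=1492924634839+8·1709751003480=15170932662679 | T(20,9)=1709751003480+9·1144614626805=12011282644725 | T(20,10)=1144614626805+10·477297033785=5917584964655 | T(20,11)=477297033785+11·129413217791=1900842429486 | T(20,12)=129413217791+12·23466951300=411016633391 | T(20,13)=23466951300+13·2892439160=61068660380 | T(20,14)=2892439160+14·243577530=6302524580 | T(20,15)=243577530+15·13916778=452329200 | T(20,16)=13916778+16·527136=22350954 | T(20,17)=527136+17·12597=741285 | T(20,18)=12597+18·171=15675 | T(20,19)=171+19·1=190 | T(20,20)=1+20·0=1
B_19 = ΣS(19,k) = 1+262143+193448101+11259666950+147589284710+693081601779+1492924634839+1709751003480+1144614626805+477297033785+129413217791+23466951300+2892439160+243577530+13916778+527136+12597+171+1 = 5832742205057
B_20 = ΣS(20,k) = 1+524287+580606446+45232115901+749206090500+4306078895384+11143554045652+15170932662679+12011282644725+5917584964655+1900842429486+411016633391+61068660380+6302524580+452329200+22350954+741285+15675+190+1 = 51724158235372

5832742205057, 51724158235372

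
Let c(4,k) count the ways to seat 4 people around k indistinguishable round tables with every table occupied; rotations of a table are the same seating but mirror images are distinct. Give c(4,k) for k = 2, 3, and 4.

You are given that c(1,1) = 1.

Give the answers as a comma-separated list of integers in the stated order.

11, 6, 1

row 2: T[2][1]=1·1+0=1  T[2][2]=1·0+1=1
row 3: T[3][1]=2·1+0=2  T[3][2]=2·1+1=3  T[3][3]=2·0+1=1
row 4: T[4][2]=3·3+2=11  T[4][3]=3·1+3=6  T[4][4]=3·0+1=1
Read c(4,2) = 11, c(4,3) = 6, c(4,4) = 1.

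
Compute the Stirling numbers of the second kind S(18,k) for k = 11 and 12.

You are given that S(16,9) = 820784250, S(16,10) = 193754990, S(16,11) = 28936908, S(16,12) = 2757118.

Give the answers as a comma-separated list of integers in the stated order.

8391004908, 1256328866

i=17: T(17,10)=820784250+10·193754990=2758334150 | T(17,11)=193754990+11·28936908=512060978 | T(17,12)=28936908+12·2757118=62022324
i=18: T(18,11)=2758334150+11·512060978=8391004908 | T(18,12)=512060978+12·62022324=1256328866
Read S(18,11) = 8391004908, S(18,12) = 1256328866.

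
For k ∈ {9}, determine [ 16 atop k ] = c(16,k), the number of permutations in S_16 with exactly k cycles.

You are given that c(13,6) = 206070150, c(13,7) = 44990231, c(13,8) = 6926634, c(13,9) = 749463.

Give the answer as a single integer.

@14  (14,7):44990231·13+206070150→790943153, (14,8):6926634·13+44990231→135036473, (14,9):749463·13+6926634→16669653
@15  (15,8):135036473·14+790943153→2681453775, (15,9):16669653·14+135036473→368411615
@16  (16,9):368411615·15+2681453775→8207628000
Read c(16,9) = 8207628000.

8207628000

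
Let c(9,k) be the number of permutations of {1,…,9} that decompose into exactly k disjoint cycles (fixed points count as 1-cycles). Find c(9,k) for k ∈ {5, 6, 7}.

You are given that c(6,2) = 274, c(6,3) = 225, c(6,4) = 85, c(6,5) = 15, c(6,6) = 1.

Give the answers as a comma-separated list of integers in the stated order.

r7: T_7,3=6×225+274=1624; T_7,4=6×85+225=735; T_7,5=6×15+85=175; T_7,6=6×1+15=21; T_7,7=6×0+1=1
r8: T_8,4=7×735+1624=6769; T_8,5=7×175+735=1960; T_8,6=7×21+175=322; T_8,7=7×1+21=28
r9: T_9,5=8×1960+6769=22449; T_9,6=8×322+1960=4536; T_9,7=8×28+322=546
Read c(9,5) = 22449, c(9,6) = 4536, c(9,7) = 546.

22449, 4536, 546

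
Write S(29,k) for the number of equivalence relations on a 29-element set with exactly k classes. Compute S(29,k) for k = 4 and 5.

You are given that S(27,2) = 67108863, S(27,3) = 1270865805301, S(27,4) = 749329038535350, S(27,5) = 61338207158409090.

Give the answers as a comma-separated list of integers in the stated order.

@28  (28,3):1270865805301·3+67108863→3812664524766, (28,4):749329038535350·4+1270865805301→2998587019946701, (28,5):61338207158409090·5+749329038535350→307440364830580800
@29  (29,4):2998587019946701·4+3812664524766→11998160744311570, (29,5):307440364830580800·5+2998587019946701→1540200411172850701
Read S(29,4) = 11998160744311570, S(29,5) = 1540200411172850701.

11998160744311570, 1540200411172850701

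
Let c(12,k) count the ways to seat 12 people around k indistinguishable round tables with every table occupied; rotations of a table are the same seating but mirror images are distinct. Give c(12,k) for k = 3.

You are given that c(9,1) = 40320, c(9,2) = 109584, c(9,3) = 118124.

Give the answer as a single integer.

row 10: T[10][1]=9·40320+0=362880  T[10][2]=9·109584+40320=1026576  T[10][3]=9·118124+109584=1172700
row 11: T[11][2]=10·1026576+362880=10628640  T[11][3]=10·1172700+1026576=12753576
row 12: T[12][3]=11·12753576+10628640=150917976
Read c(12,3) = 150917976.

150917976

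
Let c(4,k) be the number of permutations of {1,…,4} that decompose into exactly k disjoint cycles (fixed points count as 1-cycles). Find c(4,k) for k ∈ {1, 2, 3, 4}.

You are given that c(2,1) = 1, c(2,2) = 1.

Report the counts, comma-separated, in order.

6, 11, 6, 1

r3: T_3,1=2×1+0=2; T_3,2=2×1+1=3; T_3,3=2×0+1=1
r4: T_4,1=3×2+0=6; T_4,2=3×3+2=11; T_4,3=3×1+3=6; T_4,4=3×0+1=1
Read c(4,1) = 6, c(4,2) = 11, c(4,3) = 6, c(4,4) = 1.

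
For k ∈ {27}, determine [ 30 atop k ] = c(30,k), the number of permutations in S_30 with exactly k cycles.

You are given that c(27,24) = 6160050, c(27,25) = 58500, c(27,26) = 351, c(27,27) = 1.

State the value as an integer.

11921175

[28] T[28,25]:27*58500+6160050=7739550 · T[28,26]:27*351+58500=67977 · T[28,27]:27*1+351=378
[29] T[29,26]:28*67977+7739550=9642906 · T[29,27]:28*378+67977=78561
[30] T[30,27]:29*78561+9642906=11921175
Read c(30,27) = 11921175.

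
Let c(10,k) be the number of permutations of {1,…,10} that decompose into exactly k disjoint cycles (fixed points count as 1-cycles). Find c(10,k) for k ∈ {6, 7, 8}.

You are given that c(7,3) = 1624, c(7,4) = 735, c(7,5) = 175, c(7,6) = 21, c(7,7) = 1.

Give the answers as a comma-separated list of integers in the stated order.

63273, 9450, 870

r8: T_8,4=7×735+1624=6769; T_8,5=7×175+735=1960; T_8,6=7×21+175=322; T_8,7=7×1+21=28; T_8,8=7×0+1=1
r9: T_9,5=8×1960+6769=22449; T_9,6=8×322+1960=4536; T_9,7=8×28+322=546; T_9,8=8×1+28=36
r10: T_10,6=9×4536+22449=63273; T_10,7=9×546+4536=9450; T_10,8=9×36+546=870
Read c(10,6) = 63273, c(10,7) = 9450, c(10,8) = 870.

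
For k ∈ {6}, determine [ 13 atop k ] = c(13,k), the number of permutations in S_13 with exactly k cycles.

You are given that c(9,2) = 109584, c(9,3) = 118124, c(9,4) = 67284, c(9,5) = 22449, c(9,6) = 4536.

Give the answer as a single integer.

r10: T_10,3=9×118124+109584=1172700; T_10,4=9×67284+118124=723680; T_10,5=9×22449+67284=269325; T_10,6=9×4536+22449=63273
r11: T_11,4=10×723680+1172700=8409500; T_11,5=10×269325+723680=3416930; T_11,6=10×63273+269325=902055
r12: T_12,5=11×3416930+8409500=45995730; T_12,6=11×902055+3416930=13339535
r13: T_13,6=12×13339535+45995730=206070150
Read c(13,6) = 206070150.

206070150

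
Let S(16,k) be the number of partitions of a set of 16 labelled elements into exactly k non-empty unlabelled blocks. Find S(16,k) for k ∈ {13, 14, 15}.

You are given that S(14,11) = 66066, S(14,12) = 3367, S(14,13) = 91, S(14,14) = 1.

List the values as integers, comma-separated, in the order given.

165620, 6020, 120

[15] T[15,12]:12*3367+66066=106470 · T[15,13]:13*91+3367=4550 · T[15,14]:14*1+91=105 · T[15,15]:15*0+1=1
[16] T[16,13]:13*4550+106470=165620 · T[16,14]:14*105+4550=6020 · T[16,15]:15*1+105=120
Read S(16,13) = 165620, S(16,14) = 6020, S(16,15) = 120.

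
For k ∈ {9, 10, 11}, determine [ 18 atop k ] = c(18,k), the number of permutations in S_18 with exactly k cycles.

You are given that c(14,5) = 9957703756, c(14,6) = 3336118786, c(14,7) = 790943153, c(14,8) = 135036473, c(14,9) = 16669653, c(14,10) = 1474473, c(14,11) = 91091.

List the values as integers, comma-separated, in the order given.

4308105301929, 577924894833, 60202693980

row 15: T[15][6]=14·3336118786+9957703756=56663366760  T[15][7]=14·790943153+3336118786=14409322928  T[15][8]=14·135036473+790943153=2681453775  T[15][9]=14·16669653+135036473=368411615  T[15][10]=14·1474473+16669653=37312275  T[15][11]=14·91091+1474473=2749747
row 16: T[16][7]=15·14409322928+56663366760=272803210680  T[16][8]=15·2681453775+14409322928=54631129553  T[16][9]=15·368411615+2681453775=8207628000  T[16][10]=15·37312275+368411615=928095740  T[16][11]=15·2749747+37312275=78558480
row 17: T[17][8]=16·54631129553+272803210680=1146901283528  T[17][9]=16·8207628000+54631129553=185953177553  T[17][10]=16·928095740+8207628000=23057159840  T[17][11]=16·78558480+928095740=2185031420
row 18: T[18][9]=17·185953177553+1146901283528=4308105301929  T[18][10]=17·23057159840+185953177553=577924894833  T[18][11]=17·2185031420+23057159840=60202693980
Read c(18,9) = 4308105301929, c(18,10) = 577924894833, c(18,11) = 60202693980.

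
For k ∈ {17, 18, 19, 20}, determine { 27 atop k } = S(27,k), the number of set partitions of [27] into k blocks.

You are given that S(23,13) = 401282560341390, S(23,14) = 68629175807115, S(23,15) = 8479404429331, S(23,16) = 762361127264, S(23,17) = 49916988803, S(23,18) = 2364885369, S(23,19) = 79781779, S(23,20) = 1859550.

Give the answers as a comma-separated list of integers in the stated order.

i=24: T(24,14)=401282560341390+14·68629175807115=1362091021641000 | T(24,15)=68629175807115+15·8479404429331=195820242247080 | T(24,16)=8479404429331+16·762361127264=20677182465555 | T(24,17)=762361127264+17·49916988803=1610949936915 | T(24,18)=49916988803+18·2364885369=92484925445 | T(24,19)=2364885369+19·79781779=3880739170 | T(24,20)=79781779+20·1859550=116972779
i=25: T(25,15)=1362091021641000+15·195820242247080=4299394655347200 | T(25,16)=195820242247080+16·20677182465555=526655161695960 | T(25,17)=20677182465555+17·1610949936915=48063331393110 | T(25,18)=1610949936915+18·92484925445=3275678594925 | T(25,19)=92484925445+19·3880739170=166218969675 | T(25,20)=3880739170+20·116972779=6220194750
i=26: T(26,16)=4299394655347200+16·526655161695960=12725877242482560 | T(26,17)=526655161695960+17·48063331393110=1343731795378830 | T(26,18)=48063331393110+18·3275678594925=107025546101760 | T(26,19)=3275678594925+19·166218969675=6433839018750 | T(26,20)=166218969675+20·6220194750=290622864675
i=27: T(27,17)=12725877242482560+17·1343731795378830=35569317763922670 | T(27,18)=1343731795378830+18·107025546101760=3270191625210510 | T(27,19)=107025546101760+19·6433839018750=229268487458010 | T(27,20)=6433839018750+20·290622864675=12246296312250
Read S(27,17) = 35569317763922670, S(27,18) = 3270191625210510, S(27,19) = 229268487458010, S(27,20) = 12246296312250.

35569317763922670, 3270191625210510, 229268487458010, 12246296312250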